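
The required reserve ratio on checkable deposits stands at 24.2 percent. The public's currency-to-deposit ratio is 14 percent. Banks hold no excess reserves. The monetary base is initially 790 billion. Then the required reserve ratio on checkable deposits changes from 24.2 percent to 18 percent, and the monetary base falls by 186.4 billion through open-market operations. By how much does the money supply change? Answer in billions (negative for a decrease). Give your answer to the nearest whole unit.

-207 billion

Before: m₁ = (1 + 0.14) / (0.242 + 0.14) ≈ 2.9843, MB₁ = 790, so M₁ = 2.9843 × 790 = 2357.597 billion.
After: m₂ = (1 + 0.14) / (0.18 + 0.14) = 3.5625, MB₂ = 790 − 186.4 = 603.6, so M₂ = 3.5625 × 603.6 = 2150.325 billion.
ΔM = M₂ − M₁ = 2150.325 − 2357.597 = -207.272 billion.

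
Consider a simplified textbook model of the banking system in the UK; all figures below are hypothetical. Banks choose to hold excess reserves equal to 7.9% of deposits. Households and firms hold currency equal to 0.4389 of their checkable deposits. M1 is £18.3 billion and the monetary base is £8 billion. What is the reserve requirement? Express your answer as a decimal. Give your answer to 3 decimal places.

0.111

Using m = M/MB = 18.3/8 = 2.287500. Since m = (1 + c)/(c + rr + e), the denominator satisfies c + rr + e = (1 + c)/m = (1 + 0.4389) / 2.287500 ≈ 0.629027.
With c = 0.4389 and e = 0.079, the reserve requirement is 0.629027 − 0.4389 − 0.079 = 0.111127.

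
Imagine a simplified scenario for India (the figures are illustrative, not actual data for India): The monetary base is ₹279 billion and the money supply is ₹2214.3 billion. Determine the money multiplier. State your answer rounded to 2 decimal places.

The money multiplier is m = M / MB = 2214.3 / 279 ≈ 7.93656.

7.94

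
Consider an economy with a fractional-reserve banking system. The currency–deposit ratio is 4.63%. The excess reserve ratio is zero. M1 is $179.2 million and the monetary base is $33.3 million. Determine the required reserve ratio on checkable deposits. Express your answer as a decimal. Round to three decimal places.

Using m = M/MB = 179.2/33.3 ≈ 5.381381. Since m = (1 + c)/(c + rr + e), the denominator satisfies c + rr + e = (1 + c)/m = (1 + 0.0463) / 5.381381 ≈ 0.194430.
With c = 0.0463 and e = 0, the required reserve ratio on checkable deposits is 0.194430 − 0.0463 − 0 = 0.14813.

0.148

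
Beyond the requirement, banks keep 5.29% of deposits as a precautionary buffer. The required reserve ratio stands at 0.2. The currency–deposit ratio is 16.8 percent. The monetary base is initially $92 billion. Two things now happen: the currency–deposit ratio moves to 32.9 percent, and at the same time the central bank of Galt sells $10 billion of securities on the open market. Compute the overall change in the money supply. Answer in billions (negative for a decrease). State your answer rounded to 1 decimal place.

-68.0 billion

Before: m₁ = (1 + 0.168) / (0.2 + 0.0529 + 0.168) ≈ 2.7750, MB₁ = 92, so M₁ = 2.7750 × 92 = 255.3 billion.
After: m₂ = (1 + 0.329) / (0.2 + 0.0529 + 0.329) ≈ 2.2839, MB₂ = 92 − 10 = 82, so M₂ = 2.2839 × 82 = 187.2798 billion.
ΔM = M₂ − M₁ = 187.2798 − 255.3 = -68.0202 billion.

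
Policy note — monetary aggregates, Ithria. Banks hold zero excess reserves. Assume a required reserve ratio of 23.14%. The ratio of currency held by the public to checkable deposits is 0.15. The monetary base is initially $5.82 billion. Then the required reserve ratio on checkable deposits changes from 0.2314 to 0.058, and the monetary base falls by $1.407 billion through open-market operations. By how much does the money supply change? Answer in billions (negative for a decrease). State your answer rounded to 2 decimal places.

Before: m₁ = (1 + 0.15) / (0.2314 + 0.15) ≈ 3.0152, MB₁ = 5.82, so M₁ = 3.0152 × 5.82 ≈ 17.5485 billion.
After: m₂ = (1 + 0.15) / (0.058 + 0.15) ≈ 5.5288, MB₂ = 5.82 − 1.407 = 4.413, so M₂ = 5.5288 × 4.413 ≈ 24.3986 billion.
ΔM = M₂ − M₁ = 24.3986 − 17.5485 = 6.8501 billion.

$6.85 billion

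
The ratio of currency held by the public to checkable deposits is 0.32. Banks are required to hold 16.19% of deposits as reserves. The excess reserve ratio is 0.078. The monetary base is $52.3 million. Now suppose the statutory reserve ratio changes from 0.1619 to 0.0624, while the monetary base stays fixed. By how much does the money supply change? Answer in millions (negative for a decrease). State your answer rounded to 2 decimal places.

Initially m₁ = (1 + 0.32) / (0.1619 + 0.078 + 0.32) ≈ 2.35756, so M₁ = 2.35756 × 52.3 ≈ 123.3004 million.
After the change m₂ = (1 + 0.32) / (0.0624 + 0.078 + 0.32) ≈ 2.86707, so M₂ = 2.86707 × 52.3 ≈ 149.9478 million.
ΔM = M₂ − M₁ = 149.9478 − 123.3004 = 26.6474 million.

$26.65 million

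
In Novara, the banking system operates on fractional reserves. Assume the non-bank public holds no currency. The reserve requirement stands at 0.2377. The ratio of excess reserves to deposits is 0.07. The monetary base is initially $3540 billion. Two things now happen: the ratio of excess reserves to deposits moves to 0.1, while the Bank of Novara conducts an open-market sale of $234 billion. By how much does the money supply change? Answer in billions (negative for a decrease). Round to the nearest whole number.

-1715 billion

Before: m₁ = 1 / (0.2377 + 0.07) ≈ 3.24992, MB₁ = 3540, so M₁ = 3.24992 × 3540 = 11504.7168 billion.
After: m₂ = 1 / (0.2377 + 0.1) ≈ 2.96121, MB₂ = 3540 − 234 = 3306, so M₂ = 2.96121 × 3306 ≈ 9789.7603 billion.
ΔM = M₂ − M₁ = 9789.7603 − 11504.7168 = -1714.9565 billion.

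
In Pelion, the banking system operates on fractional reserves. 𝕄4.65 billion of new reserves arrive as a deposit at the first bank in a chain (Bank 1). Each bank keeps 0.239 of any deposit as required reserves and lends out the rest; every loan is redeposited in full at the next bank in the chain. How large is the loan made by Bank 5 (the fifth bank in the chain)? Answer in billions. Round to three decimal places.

𝕄1.187 billion

Each bank lends a fraction (1 − rr) = 0.7610 of the deposit it receives, so Bank 5 receives 4.65·0.7610^4 and lends 4.65·0.7610^5 ≈ 1.1868 billion.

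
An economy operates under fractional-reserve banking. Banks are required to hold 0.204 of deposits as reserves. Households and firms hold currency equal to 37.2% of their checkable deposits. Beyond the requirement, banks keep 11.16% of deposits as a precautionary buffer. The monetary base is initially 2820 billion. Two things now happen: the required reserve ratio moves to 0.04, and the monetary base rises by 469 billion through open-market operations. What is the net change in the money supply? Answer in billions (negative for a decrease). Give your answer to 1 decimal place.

Before: m₁ = (1 + 0.372) / (0.204 + 0.1116 + 0.372) ≈ 1.995346, MB₁ = 2820, so M₁ = 1.995346 × 2820 ≈ 5626.8757 billion.
After: m₂ = (1 + 0.372) / (0.04 + 0.1116 + 0.372) ≈ 2.620321, MB₂ = 2820 + 469 = 3289, so M₂ = 2.620321 × 3289 ≈ 8618.2358 billion.
ΔM = M₂ − M₁ = 8618.2358 − 5626.8757 = 2991.3601 billion.

2991.4 billion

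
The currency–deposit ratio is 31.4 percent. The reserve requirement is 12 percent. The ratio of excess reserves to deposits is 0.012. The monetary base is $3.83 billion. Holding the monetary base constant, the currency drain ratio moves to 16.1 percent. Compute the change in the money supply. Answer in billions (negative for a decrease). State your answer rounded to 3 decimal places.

$3.892 billion

Initially m₁ = (1 + 0.314) / (0.12 + 0.012 + 0.314) ≈ 2.94619, so M₁ = 2.94619 × 3.83 ≈ 11.2839 billion.
After the change m₂ = (1 + 0.161) / (0.12 + 0.012 + 0.161) ≈ 3.96246, so M₂ = 3.96246 × 3.83 ≈ 15.1762 billion.
ΔM = M₂ − M₁ = 15.1762 − 11.2839 = 3.8923 billion.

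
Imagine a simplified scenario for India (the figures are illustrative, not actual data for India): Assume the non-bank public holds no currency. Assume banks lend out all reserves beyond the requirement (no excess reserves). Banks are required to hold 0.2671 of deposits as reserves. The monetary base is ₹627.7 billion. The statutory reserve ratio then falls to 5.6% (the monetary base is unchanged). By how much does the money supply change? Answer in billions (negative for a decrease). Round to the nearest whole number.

Initially m₁ = 1 / (0.2671) ≈ 3.7439, so M₁ = 3.7439 × 627.7 ≈ 2350.046 billion.
After the change m₂ = 1 / (0.056) ≈ 17.8571, so M₂ = 17.8571 × 627.7 ≈ 11208.9017 billion.
ΔM = M₂ − M₁ = 11208.9017 − 2350.046 = 8858.8557 billion.

₹8859 billion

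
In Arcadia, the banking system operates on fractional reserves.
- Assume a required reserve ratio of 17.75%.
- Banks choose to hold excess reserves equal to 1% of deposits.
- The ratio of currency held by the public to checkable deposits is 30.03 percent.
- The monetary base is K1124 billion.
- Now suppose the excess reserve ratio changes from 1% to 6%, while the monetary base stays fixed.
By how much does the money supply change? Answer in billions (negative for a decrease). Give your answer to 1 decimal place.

Initially m₁ = (1 + 0.3003) / (0.1775 + 0.01 + 0.3003) ≈ 2.665642, so M₁ = 2.665642 × 1124 ≈ 2996.1816 billion.
After the change m₂ = (1 + 0.3003) / (0.1775 + 0.06 + 0.3003) ≈ 2.417813, so M₂ = 2.417813 × 1124 ≈ 2717.6218 billion.
ΔM = M₂ − M₁ = 2717.6218 − 2996.1816 = -278.5598 billion.

-278.6 billion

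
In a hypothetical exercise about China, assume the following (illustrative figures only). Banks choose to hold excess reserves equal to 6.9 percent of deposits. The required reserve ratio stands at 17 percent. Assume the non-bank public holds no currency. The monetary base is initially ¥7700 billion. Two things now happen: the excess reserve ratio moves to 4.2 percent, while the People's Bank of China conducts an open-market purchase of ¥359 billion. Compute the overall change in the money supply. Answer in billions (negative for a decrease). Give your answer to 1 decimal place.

¥5796.6 billion

Before: m₁ = 1 / (0.17 + 0.069) ≈ 4.184100, MB₁ = 7700, so M₁ = 4.184100 × 7700 = 32217.57 billion.
After: m₂ = 1 / (0.17 + 0.042) ≈ 4.716981, MB₂ = 7700 + 359 = 8059, so M₂ = 4.716981 × 8059 ≈ 38014.1499 billion.
ΔM = M₂ − M₁ = 38014.1499 − 32217.57 = 5796.5799 billion.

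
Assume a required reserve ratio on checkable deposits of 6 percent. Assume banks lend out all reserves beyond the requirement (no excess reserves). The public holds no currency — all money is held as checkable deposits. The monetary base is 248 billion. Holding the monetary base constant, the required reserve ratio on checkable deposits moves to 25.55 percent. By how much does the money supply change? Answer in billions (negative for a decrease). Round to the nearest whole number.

-3163 billion

Initially m₁ = 1 / (0.06) ≈ 16.6667, so M₁ = 16.6667 × 248 = 4133.3416 billion.
After the change m₂ = 1 / (0.2555) ≈ 3.9139, so M₂ = 3.9139 × 248 = 970.6472 billion.
ΔM = M₂ − M₁ = 970.6472 − 4133.3416 = -3162.6944 billion.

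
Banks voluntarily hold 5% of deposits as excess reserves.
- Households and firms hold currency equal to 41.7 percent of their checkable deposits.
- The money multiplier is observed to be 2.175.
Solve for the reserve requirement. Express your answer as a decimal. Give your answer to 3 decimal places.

Using m = 2.175. Since m = (1 + c)/(c + rr + e), the denominator satisfies c + rr + e = (1 + c)/m = (1 + 0.417) / 2.175 ≈ 0.651494.
With c = 0.417 and e = 0.05, the reserve requirement is 0.651494 − 0.417 − 0.05 = 0.184494.

0.184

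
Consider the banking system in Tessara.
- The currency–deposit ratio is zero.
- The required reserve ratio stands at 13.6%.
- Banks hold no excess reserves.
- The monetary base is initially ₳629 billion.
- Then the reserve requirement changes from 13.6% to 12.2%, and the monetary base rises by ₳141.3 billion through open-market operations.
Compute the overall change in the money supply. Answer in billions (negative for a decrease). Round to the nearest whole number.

Before: m₁ = 1 / (0.136) ≈ 7.3529, MB₁ = 629, so M₁ = 7.3529 × 629 = 4624.9741 billion.
After: m₂ = 1 / (0.122) ≈ 8.1967, MB₂ = 629 + 141.3 = 770.3, so M₂ = 8.1967 × 770.3 ≈ 6313.918 billion.
ΔM = M₂ − M₁ = 6313.918 − 4624.9741 = 1688.9439 billion.

₳1689 billion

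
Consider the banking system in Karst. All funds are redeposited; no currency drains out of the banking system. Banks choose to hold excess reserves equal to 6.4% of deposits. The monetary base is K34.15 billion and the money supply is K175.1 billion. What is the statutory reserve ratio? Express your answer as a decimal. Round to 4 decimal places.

Using m = M/MB = 175.1/34.15 ≈ 5.127379. Since m = (1 + c)/(c + rr + e), the denominator satisfies c + rr + e = (1 + c)/m = (1 + 0) / 5.127379 ≈ 0.195031.
With c = 0 and e = 0.064, the statutory reserve ratio is 0.195031 − 0 − 0.064 = 0.131031.

0.1310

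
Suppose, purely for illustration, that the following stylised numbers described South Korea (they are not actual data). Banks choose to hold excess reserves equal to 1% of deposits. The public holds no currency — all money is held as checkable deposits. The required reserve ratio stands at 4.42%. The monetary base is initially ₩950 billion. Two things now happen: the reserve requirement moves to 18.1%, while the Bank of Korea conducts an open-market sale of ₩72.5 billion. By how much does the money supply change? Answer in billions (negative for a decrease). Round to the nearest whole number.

Before: m₁ = 1 / (0.0442 + 0.01) ≈ 18.4502, MB₁ = 950, so M₁ = 18.4502 × 950 = 17527.69 billion.
After: m₂ = 1 / (0.181 + 0.01) ≈ 5.2356, MB₂ = 950 − 72.5 = 877.5, so M₂ = 5.2356 × 877.5 = 4594.239 billion.
ΔM = M₂ − M₁ = 4594.239 − 17527.69 = -12933.451 billion.

-12933 billion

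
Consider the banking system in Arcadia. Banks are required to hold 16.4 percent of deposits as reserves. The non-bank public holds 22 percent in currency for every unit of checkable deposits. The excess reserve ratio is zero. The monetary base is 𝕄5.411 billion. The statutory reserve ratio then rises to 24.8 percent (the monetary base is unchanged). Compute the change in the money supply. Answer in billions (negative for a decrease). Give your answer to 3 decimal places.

-3.086 billion

Initially m₁ = (1 + 0.22) / (0.164 + 0.22) ≈ 3.17708, so M₁ = 3.17708 × 5.411 ≈ 17.1912 billion.
After the change m₂ = (1 + 0.22) / (0.248 + 0.22) ≈ 2.60684, so M₂ = 2.60684 × 5.411 ≈ 14.1056 billion.
ΔM = M₂ − M₁ = 14.1056 − 17.1912 = -3.0856 billion.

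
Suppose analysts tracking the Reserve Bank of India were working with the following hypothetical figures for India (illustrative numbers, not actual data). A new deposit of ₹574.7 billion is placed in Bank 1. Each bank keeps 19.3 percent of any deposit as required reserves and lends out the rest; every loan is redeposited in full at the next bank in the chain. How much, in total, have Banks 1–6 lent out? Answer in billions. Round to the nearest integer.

₹1739 billion

Bank i lends (1 − rr)^i of the original deposit: Bank 1 lends 574.7·0.8070 = 463.7829, Bank 2 lends 574.7·0.8070² ≈ 374.2728, and so on.
Summing a geometric series: total = 574.7·[0.8070·(1 − 0.8070^6) / (1 − 0.8070)] ≈ 1739.2792 billion.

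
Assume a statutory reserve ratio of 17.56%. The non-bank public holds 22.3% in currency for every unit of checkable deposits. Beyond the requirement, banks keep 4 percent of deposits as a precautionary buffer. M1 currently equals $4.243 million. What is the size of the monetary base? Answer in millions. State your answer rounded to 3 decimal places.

The money multiplier is m = (1 + c) / (rr + e + c) = (1 + 0.223) / (0.1756 + 0.04 + 0.223) ≈ 2.78842.
MB = M / m = 4.243 / 2.78842 ≈ 1.5217 million.

$1.522 million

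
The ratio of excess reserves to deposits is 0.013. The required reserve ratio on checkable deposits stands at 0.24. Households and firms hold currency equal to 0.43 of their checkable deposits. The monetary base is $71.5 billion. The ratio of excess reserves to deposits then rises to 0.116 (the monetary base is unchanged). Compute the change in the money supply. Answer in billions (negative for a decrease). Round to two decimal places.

-19.62 billion

Initially m₁ = (1 + 0.43) / (0.24 + 0.013 + 0.43) ≈ 2.09370, so M₁ = 2.09370 × 71.5 ≈ 149.6996 billion.
After the change m₂ = (1 + 0.43) / (0.24 + 0.116 + 0.43) ≈ 1.81934, so M₂ = 1.81934 × 71.5 ≈ 130.0828 billion.
ΔM = M₂ − M₁ = 130.0828 − 149.6996 = -19.6168 billion.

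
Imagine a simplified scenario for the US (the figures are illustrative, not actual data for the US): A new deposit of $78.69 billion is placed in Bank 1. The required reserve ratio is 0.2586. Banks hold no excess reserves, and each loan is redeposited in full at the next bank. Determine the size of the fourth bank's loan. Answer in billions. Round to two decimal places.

$23.78 billion

Each bank lends a fraction (1 − rr) = 0.7414 of the deposit it receives, so Bank 4 receives 78.69·0.7414^3 and lends 78.69·0.7414^4 ≈ 23.7755 billion.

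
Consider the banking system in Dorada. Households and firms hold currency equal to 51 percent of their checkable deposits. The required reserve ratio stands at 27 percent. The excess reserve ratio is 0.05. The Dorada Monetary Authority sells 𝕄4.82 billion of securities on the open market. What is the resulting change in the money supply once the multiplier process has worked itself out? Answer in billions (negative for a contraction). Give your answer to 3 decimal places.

The money multiplier is m = (1 + c) / (rr + e + c) = (1 + 0.51) / (0.27 + 0.05 + 0.51) ≈ 1.81928.
The sale removes 4.82 billion of base, so ΔM = m × ΔMB = 1.81928 × (−4.82) ≈ -8.7689 billion.

-8.769 billion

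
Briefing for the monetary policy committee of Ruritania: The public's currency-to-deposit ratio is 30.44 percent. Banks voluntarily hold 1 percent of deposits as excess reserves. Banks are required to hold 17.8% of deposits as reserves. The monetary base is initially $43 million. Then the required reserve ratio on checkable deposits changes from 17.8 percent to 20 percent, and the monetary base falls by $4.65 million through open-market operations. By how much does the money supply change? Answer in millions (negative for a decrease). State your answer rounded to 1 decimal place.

-16.7 million

Before: m₁ = (1 + 0.3044) / (0.178 + 0.01 + 0.3044) ≈ 2.6491, MB₁ = 43, so M₁ = 2.6491 × 43 = 113.9113 million.
After: m₂ = (1 + 0.3044) / (0.2 + 0.01 + 0.3044) ≈ 2.5358, MB₂ = 43 − 4.65 = 38.35, so M₂ = 2.5358 × 38.35 ≈ 97.2479 million.
ΔM = M₂ − M₁ = 97.2479 − 113.9113 = -16.6634 million.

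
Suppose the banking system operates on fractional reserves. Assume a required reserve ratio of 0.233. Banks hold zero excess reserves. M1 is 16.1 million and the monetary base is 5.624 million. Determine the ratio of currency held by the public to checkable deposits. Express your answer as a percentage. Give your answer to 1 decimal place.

Using m = M/MB = 16.1/5.624 ≈ 2.862731. From m = (1 + c)/(c + rr + e), rearranging gives 1 + c = m·(c + rr + e), so c·(1 − m) = m·(rr + e) − 1.
Hence c = [m·(rr + e) − 1]/(1 − m) = [2.862731 × (0.233 + 0) − 1] / (1 − 2.862731) ≈ 0.178761.

17.9%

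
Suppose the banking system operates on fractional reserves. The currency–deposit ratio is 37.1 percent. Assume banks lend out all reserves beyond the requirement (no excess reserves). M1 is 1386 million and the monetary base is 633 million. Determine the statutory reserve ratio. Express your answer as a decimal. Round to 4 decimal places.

Using m = M/MB = 1386/633 ≈ 2.189573. Since m = (1 + c)/(c + rr + e), the denominator satisfies c + rr + e = (1 + c)/m = (1 + 0.371) / 2.189573 ≈ 0.626149.
With c = 0.371 and e = 0, the statutory reserve ratio is 0.626149 − 0.371 − 0 = 0.255149.

0.2551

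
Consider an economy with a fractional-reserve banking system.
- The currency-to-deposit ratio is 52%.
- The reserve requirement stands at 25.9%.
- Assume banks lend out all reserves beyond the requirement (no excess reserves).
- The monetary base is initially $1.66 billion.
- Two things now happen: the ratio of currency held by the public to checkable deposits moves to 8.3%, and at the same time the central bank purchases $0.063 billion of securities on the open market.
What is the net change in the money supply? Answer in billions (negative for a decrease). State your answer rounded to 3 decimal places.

$2.217 billion

Before: m₁ = (1 + 0.52) / (0.259 + 0.52) ≈ 1.95122, MB₁ = 1.66, so M₁ = 1.95122 × 1.66 ≈ 3.239 billion.
After: m₂ = (1 + 0.083) / (0.259 + 0.083) ≈ 3.16667, MB₂ = 1.66 + 0.063 = 1.723, so M₂ = 3.16667 × 1.723 ≈ 5.4562 billion.
ΔM = M₂ − M₁ = 5.4562 − 3.239 = 2.2172 billion.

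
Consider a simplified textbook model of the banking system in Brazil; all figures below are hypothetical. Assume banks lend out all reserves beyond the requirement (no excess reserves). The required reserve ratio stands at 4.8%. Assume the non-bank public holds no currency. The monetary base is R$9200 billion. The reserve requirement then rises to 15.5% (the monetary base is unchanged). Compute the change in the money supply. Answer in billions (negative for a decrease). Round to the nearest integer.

Initially m₁ = 1 / (0.048) ≈ 20.83333, so M₁ = 20.83333 × 9200 = 191666.636 billion.
After the change m₂ = 1 / (0.155) ≈ 6.45161, so M₂ = 6.45161 × 9200 = 59354.812 billion.
ΔM = M₂ − M₁ = 59354.812 − 191666.636 = -132311.824 billion.

-132312 billion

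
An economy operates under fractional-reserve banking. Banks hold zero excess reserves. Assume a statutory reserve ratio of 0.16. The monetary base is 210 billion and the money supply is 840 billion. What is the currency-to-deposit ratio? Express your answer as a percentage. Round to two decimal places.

12.00%

Using m = M/MB = 840/210 = 4.000000. From m = (1 + c)/(c + rr + e), rearranging gives 1 + c = m·(c + rr + e), so c·(1 − m) = m·(rr + e) − 1.
Hence c = [m·(rr + e) − 1]/(1 − m) = [4.000000 × (0.16 + 0) − 1] / (1 − 4.000000) = 0.120000.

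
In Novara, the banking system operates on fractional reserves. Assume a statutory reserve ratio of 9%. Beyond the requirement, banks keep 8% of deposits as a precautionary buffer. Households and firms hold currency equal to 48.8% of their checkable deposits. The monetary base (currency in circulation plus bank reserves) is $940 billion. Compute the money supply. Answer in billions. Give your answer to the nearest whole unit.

The money multiplier is m = (1 + c) / (rr + e + c) = (1 + 0.488) / (0.09 + 0.08 + 0.488) ≈ 2.2614.
So M = m × MB = 2.2614 × 940 = 2125.716 billion.

$2126 billion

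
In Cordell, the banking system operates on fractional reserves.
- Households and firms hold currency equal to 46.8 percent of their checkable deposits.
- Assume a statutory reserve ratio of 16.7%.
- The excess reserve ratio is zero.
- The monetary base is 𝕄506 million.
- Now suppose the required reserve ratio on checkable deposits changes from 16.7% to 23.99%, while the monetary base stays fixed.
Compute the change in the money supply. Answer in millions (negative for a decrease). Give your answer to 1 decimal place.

Initially m₁ = (1 + 0.468) / (0.167 + 0.468) ≈ 2.31181, so M₁ = 2.31181 × 506 ≈ 1169.7759 million.
After the change m₂ = (1 + 0.468) / (0.2399 + 0.468) ≈ 2.07374, so M₂ = 2.07374 × 506 ≈ 1049.3124 million.
ΔM = M₂ − M₁ = 1049.3124 − 1169.7759 = -120.4635 million.

-120.5 million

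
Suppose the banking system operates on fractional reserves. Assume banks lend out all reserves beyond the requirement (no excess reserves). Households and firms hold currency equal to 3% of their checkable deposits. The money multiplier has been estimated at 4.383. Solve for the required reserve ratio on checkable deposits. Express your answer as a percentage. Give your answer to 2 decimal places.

20.50%

Using m = 4.383. Since m = (1 + c)/(c + rr + e), the denominator satisfies c + rr + e = (1 + c)/m = (1 + 0.03) / 4.383 ≈ 0.234999.
With c = 0.03 and e = 0, the required reserve ratio on checkable deposits is 0.234999 − 0.03 − 0 = 0.204999.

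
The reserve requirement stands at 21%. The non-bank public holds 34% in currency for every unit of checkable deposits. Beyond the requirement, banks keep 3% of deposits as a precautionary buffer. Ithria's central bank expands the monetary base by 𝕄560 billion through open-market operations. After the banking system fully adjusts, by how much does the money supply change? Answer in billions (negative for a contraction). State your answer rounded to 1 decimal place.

The money multiplier is m = (1 + c) / (rr + e + c) = (1 + 0.34) / (0.21 + 0.03 + 0.34) ≈ 2.31034.
The purchase adds 560 billion of base, so ΔM = m × ΔMB = 2.31034 × (+560) = 1293.7904 billion.

𝕄1293.8 billion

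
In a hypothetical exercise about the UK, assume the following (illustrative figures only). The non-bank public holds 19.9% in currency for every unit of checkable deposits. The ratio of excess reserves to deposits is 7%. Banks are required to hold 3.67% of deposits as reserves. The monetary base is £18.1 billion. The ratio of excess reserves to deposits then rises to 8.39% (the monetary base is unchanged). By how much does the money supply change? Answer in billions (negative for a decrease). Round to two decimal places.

-3.09 billion

Initially m₁ = (1 + 0.199) / (0.0367 + 0.07 + 0.199) ≈ 3.92215, so M₁ = 3.92215 × 18.1 ≈ 70.9909 billion.
After the change m₂ = (1 + 0.199) / (0.0367 + 0.0839 + 0.199) ≈ 3.75156, so M₂ = 3.75156 × 18.1 ≈ 67.9032 billion.
ΔM = M₂ − M₁ = 67.9032 − 70.9909 = -3.0877 billion.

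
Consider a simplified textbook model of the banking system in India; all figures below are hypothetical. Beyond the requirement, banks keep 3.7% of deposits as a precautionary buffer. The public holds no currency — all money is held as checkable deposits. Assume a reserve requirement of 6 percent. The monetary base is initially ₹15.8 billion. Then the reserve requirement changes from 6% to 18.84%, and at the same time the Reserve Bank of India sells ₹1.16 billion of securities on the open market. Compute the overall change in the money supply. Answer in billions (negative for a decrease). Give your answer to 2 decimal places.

Before: m₁ = 1 / (0.06 + 0.037) ≈ 10.30928, MB₁ = 15.8, so M₁ = 10.30928 × 15.8 ≈ 162.8866 billion.
After: m₂ = 1 / (0.1884 + 0.037) ≈ 4.43656, MB₂ = 15.8 − 1.16 = 14.64, so M₂ = 4.43656 × 14.64 ≈ 64.9512 billion.
ΔM = M₂ − M₁ = 64.9512 − 162.8866 = -97.9354 billion.

-97.94 billion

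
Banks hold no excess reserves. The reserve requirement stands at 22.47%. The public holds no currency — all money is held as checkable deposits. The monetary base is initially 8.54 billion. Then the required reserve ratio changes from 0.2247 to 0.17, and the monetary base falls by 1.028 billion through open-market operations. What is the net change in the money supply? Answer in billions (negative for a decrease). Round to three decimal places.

6.182 billion

Before: m₁ = 1 / (0.2247) ≈ 4.45038, MB₁ = 8.54, so M₁ = 4.45038 × 8.54 ≈ 38.0062 billion.
After: m₂ = 1 / (0.17) ≈ 5.88235, MB₂ = 8.54 − 1.028 = 7.512, so M₂ = 5.88235 × 7.512 ≈ 44.1882 billion.
ΔM = M₂ − M₁ = 44.1882 − 38.0062 = 6.182 billion.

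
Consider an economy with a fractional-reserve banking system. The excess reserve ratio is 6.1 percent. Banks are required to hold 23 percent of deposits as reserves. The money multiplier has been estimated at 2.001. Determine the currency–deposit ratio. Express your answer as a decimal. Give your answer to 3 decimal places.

Using m = 2.001. From m = (1 + c)/(c + rr + e), rearranging gives 1 + c = m·(c + rr + e), so c·(1 − m) = m·(rr + e) − 1.
Hence c = [m·(rr + e) − 1]/(1 − m) = [2.001 × (0.23 + 0.061) − 1] / (1 − 2.001) ≈ 0.417292.

0.417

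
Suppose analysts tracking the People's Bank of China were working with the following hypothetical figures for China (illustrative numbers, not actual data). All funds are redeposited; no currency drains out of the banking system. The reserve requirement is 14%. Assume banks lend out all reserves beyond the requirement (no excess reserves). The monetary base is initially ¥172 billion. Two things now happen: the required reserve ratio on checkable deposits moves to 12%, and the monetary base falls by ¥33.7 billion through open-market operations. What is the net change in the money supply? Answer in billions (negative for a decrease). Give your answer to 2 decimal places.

Before: m₁ = 1 / (0.14) ≈ 7.142857, MB₁ = 172, so M₁ = 7.142857 × 172 ≈ 1228.5714 billion.
After: m₂ = 1 / (0.12) ≈ 8.333333, MB₂ = 172 − 33.7 = 138.3, so M₂ = 8.333333 × 138.3 ≈ 1152.5 billion.
ΔM = M₂ − M₁ = 1152.5 − 1228.5714 = -76.0714 billion.

-76.07 billion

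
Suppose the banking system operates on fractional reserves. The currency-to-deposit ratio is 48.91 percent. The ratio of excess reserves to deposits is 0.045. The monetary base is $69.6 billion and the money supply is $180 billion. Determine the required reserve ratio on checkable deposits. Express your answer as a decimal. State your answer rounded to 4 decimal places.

Using m = M/MB = 180/69.6 ≈ 2.586207. Since m = (1 + c)/(c + rr + e), the denominator satisfies c + rr + e = (1 + c)/m = (1 + 0.4891) / 2.586207 ≈ 0.575785.
With c = 0.4891 and e = 0.045, the required reserve ratio on checkable deposits is 0.575785 − 0.4891 − 0.045 = 0.041685.

0.0417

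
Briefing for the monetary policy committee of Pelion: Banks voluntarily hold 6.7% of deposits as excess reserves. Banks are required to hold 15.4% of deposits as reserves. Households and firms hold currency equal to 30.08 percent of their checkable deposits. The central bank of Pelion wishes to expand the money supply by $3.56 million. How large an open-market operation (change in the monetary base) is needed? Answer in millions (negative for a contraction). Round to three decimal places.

$1.428 million

The money multiplier is m = (1 + c) / (rr + e + c) = (1 + 0.3008) / (0.154 + 0.067 + 0.3008) ≈ 2.49291.
ΔMB = ΔM / m = (+3.56) / 2.49291 ≈ 1.428 million.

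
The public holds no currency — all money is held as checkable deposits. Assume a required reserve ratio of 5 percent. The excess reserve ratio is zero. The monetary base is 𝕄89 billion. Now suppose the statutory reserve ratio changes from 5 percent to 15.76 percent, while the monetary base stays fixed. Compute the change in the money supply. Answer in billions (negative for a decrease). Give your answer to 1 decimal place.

-1215.3 billion

Initially m₁ = 1 / (0.05) = 20, so M₁ = 20 × 89 = 1780 billion.
After the change m₂ = 1 / (0.1576) ≈ 6.3452, so M₂ = 6.3452 × 89 = 564.7228 billion.
ΔM = M₂ − M₁ = 564.7228 − 1780 = -1215.2772 billion.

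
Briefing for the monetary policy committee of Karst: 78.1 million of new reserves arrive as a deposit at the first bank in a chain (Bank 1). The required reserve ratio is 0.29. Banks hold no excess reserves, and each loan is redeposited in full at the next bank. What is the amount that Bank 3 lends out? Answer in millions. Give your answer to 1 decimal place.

Each bank lends a fraction (1 − rr) = 0.7100 of the deposit it receives, so Bank 3 receives 78.1·0.7100^2 and lends 78.1·0.7100^3 ≈ 27.9528 million.

28.0 million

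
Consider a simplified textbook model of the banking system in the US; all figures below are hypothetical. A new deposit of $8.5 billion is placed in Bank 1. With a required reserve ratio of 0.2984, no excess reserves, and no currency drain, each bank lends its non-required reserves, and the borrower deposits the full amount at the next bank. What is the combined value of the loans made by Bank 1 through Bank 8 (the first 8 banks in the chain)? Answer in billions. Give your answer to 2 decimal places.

Bank i lends (1 − rr)^i of the original deposit: Bank 1 lends 8.5·0.7016 = 5.9636, Bank 2 lends 8.5·0.7016² ≈ 4.1841, and so on.
Summing a geometric series: total = 8.5·[0.7016·(1 − 0.7016^8) / (1 − 0.7016)] ≈ 18.8119 billion.

$18.81 billion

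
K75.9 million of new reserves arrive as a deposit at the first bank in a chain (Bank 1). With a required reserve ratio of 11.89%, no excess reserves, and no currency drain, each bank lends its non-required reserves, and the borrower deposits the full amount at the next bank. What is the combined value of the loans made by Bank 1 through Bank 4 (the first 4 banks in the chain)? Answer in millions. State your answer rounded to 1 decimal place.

Bank i lends (1 − rr)^i of the original deposit: Bank 1 lends 75.9·0.8811 ≈ 66.8755, Bank 2 lends 75.9·0.8811² ≈ 58.9240, and so on.
Summing a geometric series: total = 75.9·[0.8811·(1 − 0.8811^4) / (1 − 0.8811)] ≈ 223.4623 million.

K223.5 million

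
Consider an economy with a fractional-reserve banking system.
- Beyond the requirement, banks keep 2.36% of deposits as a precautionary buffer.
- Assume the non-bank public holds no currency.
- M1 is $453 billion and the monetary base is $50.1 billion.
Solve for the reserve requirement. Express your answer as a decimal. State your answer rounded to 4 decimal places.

Using m = M/MB = 453/50.1 ≈ 9.041916. Since m = (1 + c)/(c + rr + e), the denominator satisfies c + rr + e = (1 + c)/m = (1 + 0) / 9.041916 ≈ 0.110596.
With c = 0 and e = 0.0236, the reserve requirement is 0.110596 − 0 − 0.0236 = 0.086996.

0.0870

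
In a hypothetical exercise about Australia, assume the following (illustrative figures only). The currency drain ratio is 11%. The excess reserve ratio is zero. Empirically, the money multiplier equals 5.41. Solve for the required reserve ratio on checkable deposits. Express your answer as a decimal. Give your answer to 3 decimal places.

Using m = 5.41. Since m = (1 + c)/(c + rr + e), the denominator satisfies c + rr + e = (1 + c)/m = (1 + 0.11) / 5.41 ≈ 0.205176.
With c = 0.11 and e = 0, the required reserve ratio on checkable deposits is 0.205176 − 0.11 − 0 = 0.095176.

0.095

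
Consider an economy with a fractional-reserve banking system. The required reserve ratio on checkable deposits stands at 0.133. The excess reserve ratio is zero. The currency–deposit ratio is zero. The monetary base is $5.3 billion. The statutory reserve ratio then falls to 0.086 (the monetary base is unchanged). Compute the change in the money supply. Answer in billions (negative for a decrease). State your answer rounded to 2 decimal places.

$21.78 billion

Initially m₁ = 1 / (0.133) ≈ 7.5188, so M₁ = 7.5188 × 5.3 ≈ 39.8496 billion.
After the change m₂ = 1 / (0.086) ≈ 11.6279, so M₂ = 11.6279 × 5.3 ≈ 61.6279 billion.
ΔM = M₂ − M₁ = 61.6279 − 39.8496 = 21.7783 billion.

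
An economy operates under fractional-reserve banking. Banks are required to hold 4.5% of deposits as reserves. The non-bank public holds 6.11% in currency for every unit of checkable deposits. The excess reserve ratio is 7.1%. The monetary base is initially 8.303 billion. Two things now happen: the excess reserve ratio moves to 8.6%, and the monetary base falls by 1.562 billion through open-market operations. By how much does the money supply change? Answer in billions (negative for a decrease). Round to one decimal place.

Before: m₁ = (1 + 0.0611) / (0.045 + 0.071 + 0.0611) ≈ 5.9915, MB₁ = 8.303, so M₁ = 5.9915 × 8.303 ≈ 49.7474 billion.
After: m₂ = (1 + 0.0611) / (0.045 + 0.086 + 0.0611) ≈ 5.5237, MB₂ = 8.303 − 1.562 = 6.741, so M₂ = 5.5237 × 6.741 ≈ 37.2353 billion.
ΔM = M₂ − M₁ = 37.2353 − 49.7474 = -12.5121 billion.

-12.5 billion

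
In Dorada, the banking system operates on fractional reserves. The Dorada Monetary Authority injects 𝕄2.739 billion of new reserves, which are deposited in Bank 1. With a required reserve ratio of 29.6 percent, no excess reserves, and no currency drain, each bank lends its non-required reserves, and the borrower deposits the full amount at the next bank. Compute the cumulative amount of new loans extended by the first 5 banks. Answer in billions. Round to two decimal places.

𝕄5.39 billion

Bank i lends (1 − rr)^i of the original deposit: Bank 1 lends 2.739·0.7040 ≈ 1.9283, Bank 2 lends 2.739·0.7040² ≈ 1.3575, and so on.
Summing a geometric series: total = 2.739·[0.7040·(1 − 0.7040^5) / (1 − 0.7040)] ≈ 5.3879 billion.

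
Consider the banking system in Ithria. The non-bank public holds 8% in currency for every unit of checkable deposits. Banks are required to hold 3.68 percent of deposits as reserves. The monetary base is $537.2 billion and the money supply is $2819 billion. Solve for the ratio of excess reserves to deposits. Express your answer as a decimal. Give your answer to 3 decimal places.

Using m = M/MB = 2819/537.2 ≈ 5.247580. Since m = (1 + c)/(c + rr + e), the denominator satisfies c + rr + e = (1 + c)/m = (1 + 0.08) / 5.247580 ≈ 0.205809.
With c = 0.08 and rr = 0.0368, the ratio of excess reserves to deposits is 0.205809 − 0.08 − 0.0368 = 0.089009.

0.089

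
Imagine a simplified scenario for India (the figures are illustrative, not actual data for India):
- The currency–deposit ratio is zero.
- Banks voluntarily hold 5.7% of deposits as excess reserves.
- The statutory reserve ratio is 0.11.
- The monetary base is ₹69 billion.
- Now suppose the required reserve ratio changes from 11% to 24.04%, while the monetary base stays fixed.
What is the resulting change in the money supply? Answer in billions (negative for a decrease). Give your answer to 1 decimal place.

-181.2 billion

Initially m₁ = 1 / (0.11 + 0.057) ≈ 5.9880, so M₁ = 5.9880 × 69 = 413.172 billion.
After the change m₂ = 1 / (0.2404 + 0.057) ≈ 3.3625, so M₂ = 3.3625 × 69 = 232.0125 billion.
ΔM = M₂ − M₁ = 232.0125 − 413.172 = -181.1595 billion.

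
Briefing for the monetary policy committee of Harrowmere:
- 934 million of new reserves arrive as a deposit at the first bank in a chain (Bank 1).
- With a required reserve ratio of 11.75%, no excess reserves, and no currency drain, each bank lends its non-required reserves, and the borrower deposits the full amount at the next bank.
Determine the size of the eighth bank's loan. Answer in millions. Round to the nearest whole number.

344 million

Each bank lends a fraction (1 − rr) = 0.8825 of the deposit it receives, so Bank 8 receives 934·0.8825^7 and lends 934·0.8825^8 ≈ 343.6090 million.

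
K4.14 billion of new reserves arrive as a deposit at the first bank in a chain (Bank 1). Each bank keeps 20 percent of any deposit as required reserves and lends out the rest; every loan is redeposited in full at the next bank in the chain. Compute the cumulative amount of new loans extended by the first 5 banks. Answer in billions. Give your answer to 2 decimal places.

K11.13 billion

Bank i lends (1 − rr)^i of the original deposit: Bank 1 lends 4.14·0.8000 = 3.3120, Bank 2 lends 4.14·0.8000² = 2.6496, and so on.
Summing a geometric series: total = 4.14·[0.8000·(1 − 0.8000^5) / (1 − 0.8000)] ≈ 11.1336 billion.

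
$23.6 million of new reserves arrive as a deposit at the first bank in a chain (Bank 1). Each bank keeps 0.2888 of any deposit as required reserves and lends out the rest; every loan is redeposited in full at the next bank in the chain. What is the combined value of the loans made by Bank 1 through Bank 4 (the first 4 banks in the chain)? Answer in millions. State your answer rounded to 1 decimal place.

Bank i lends (1 − rr)^i of the original deposit: Bank 1 lends 23.6·0.7112 ≈ 16.7843, Bank 2 lends 23.6·0.7112² ≈ 11.9370, and so on.
Summing a geometric series: total = 23.6·[0.7112·(1 − 0.7112^4) / (1 − 0.7112)] ≈ 43.2487 million.

$43.2 million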